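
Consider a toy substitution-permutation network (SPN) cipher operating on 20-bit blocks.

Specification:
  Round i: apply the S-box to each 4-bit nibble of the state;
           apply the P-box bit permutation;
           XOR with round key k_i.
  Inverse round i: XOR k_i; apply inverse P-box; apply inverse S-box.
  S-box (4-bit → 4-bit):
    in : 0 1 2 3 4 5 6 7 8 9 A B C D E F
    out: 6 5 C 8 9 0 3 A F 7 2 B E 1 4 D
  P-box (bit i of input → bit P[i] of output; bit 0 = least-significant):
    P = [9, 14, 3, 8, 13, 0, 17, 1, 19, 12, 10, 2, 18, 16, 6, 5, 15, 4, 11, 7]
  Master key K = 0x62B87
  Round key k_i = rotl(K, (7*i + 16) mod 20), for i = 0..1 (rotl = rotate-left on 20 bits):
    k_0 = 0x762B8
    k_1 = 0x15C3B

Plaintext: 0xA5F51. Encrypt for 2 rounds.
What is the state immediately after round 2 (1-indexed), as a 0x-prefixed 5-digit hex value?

0xCD7BE

s_0 = plaintext = 0xA5F51
s_1 = Round(s_0, k_0) = 0xF64A4
s_2 = Round(s_1, k_1) = 0xCD7BE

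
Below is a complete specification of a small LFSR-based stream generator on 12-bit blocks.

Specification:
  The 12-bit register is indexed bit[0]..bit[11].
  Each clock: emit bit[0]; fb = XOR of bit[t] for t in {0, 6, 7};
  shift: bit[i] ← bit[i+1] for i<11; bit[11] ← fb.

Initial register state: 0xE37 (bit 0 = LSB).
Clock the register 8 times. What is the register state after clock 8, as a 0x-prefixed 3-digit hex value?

reg_0 = 0xE37
clock 1: out=1, reg = 0xF1B
clock 2: out=1, reg = 0xF8D
clock 3: out=1, reg = 0x7C6
clock 4: out=0, reg = 0x3E3
clock 5: out=1, reg = 0x9F1
clock 6: out=1, reg = 0xCF8
clock 7: out=0, reg = 0x67C
clock 8: out=0, reg = 0xB3E

0xB3E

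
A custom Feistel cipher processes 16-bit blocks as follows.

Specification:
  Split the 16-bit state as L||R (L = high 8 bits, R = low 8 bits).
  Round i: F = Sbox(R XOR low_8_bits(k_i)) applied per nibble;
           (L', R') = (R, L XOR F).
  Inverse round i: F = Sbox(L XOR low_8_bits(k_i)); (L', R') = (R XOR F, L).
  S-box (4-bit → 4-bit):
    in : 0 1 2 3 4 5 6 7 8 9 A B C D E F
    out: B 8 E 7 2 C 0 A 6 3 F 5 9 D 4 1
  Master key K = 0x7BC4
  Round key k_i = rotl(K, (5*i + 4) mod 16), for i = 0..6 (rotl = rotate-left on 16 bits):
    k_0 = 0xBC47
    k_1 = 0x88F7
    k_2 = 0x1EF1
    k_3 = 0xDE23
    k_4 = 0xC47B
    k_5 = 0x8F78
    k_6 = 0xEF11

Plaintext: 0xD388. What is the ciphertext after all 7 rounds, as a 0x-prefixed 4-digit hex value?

s_0 = plaintext = 0xD388
s_1 = Round(s_0, k_0) = 0x8842
s_2 = Round(s_1, k_1) = 0x42D4
s_3 = Round(s_2, k_2) = 0xD4AE
s_4 = Round(s_3, k_3) = 0xAEB9
s_5 = Round(s_4, k_4) = 0xB930
s_6 = Round(s_5, k_5) = 0x309F
s_7 = Round(s_6, k_6) = 0x9F54

0x9F54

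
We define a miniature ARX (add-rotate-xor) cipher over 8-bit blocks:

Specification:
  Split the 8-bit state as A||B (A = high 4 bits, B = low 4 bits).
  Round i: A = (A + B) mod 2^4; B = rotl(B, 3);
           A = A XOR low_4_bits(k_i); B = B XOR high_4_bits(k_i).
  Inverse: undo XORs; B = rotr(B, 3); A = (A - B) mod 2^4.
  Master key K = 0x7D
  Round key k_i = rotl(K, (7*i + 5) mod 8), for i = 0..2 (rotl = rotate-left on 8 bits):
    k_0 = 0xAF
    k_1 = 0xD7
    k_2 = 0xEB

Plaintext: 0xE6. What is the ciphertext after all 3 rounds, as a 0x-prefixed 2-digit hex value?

s_0 = plaintext = 0xE6
s_1 = Round(s_0, k_0) = 0xB9
s_2 = Round(s_1, k_1) = 0x31
s_3 = Round(s_2, k_2) = 0xF6

0xF6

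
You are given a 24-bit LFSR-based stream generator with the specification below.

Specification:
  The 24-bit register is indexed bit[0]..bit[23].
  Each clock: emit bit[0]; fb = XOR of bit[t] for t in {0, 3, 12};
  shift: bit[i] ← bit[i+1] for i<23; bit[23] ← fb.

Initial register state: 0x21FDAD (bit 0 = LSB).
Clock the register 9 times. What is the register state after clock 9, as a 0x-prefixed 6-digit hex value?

0x0390FE

reg_0 = 0x21FDAD
clock 1: out=1, reg = 0x90FED6
clock 2: out=0, reg = 0xC87F6B
clock 3: out=1, reg = 0xE43FB5
clock 4: out=1, reg = 0x721FDA
clock 5: out=0, reg = 0x390FED
clock 6: out=1, reg = 0x1C87F6
clock 7: out=0, reg = 0x0E43FB
clock 8: out=1, reg = 0x0721FD
clock 9: out=1, reg = 0x0390FE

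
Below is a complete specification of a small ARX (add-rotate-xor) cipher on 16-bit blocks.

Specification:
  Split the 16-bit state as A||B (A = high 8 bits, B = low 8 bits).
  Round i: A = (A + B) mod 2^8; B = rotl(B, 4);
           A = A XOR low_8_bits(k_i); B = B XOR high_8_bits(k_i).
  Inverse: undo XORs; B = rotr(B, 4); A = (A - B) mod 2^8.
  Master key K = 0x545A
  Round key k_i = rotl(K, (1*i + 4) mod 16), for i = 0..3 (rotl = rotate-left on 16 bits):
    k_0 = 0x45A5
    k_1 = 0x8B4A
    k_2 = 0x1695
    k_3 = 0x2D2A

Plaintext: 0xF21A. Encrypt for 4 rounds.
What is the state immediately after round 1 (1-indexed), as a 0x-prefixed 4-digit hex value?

0xA9E4

s_0 = plaintext = 0xF21A
s_1 = Round(s_0, k_0) = 0xA9E4
s_2 = Round(s_1, k_1) = 0xC7C5
s_3 = Round(s_2, k_2) = 0x194A
s_4 = Round(s_3, k_3) = 0x4989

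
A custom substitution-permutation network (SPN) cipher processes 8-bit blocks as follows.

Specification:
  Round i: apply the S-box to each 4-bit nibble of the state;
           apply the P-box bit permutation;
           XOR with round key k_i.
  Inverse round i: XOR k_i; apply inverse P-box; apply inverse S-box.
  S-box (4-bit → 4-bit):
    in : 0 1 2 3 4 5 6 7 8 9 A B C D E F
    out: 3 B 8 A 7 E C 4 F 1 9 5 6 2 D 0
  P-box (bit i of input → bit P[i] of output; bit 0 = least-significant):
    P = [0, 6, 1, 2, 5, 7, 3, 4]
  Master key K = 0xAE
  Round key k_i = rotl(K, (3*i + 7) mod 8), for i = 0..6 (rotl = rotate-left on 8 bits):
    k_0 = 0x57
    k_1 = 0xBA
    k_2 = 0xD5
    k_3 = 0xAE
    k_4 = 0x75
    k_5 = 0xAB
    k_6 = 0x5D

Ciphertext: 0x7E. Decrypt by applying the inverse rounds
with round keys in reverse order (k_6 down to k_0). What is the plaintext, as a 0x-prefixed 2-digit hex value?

s_0 = ciphertext = 0x7E
s_1 = InvRound(s_0, k_6) = 0x9B
s_2 = InvRound(s_1, k_5) = 0xAF
s_3 = InvRound(s_2, k_4) = 0x5C
s_4 = InvRound(s_3, k_3) = 0x1C
s_5 = InvRound(s_4, k_2) = 0xC0
s_6 = InvRound(s_5, k_1) = 0xEC
s_7 = InvRound(s_6, k_0) = 0x8B

0x8B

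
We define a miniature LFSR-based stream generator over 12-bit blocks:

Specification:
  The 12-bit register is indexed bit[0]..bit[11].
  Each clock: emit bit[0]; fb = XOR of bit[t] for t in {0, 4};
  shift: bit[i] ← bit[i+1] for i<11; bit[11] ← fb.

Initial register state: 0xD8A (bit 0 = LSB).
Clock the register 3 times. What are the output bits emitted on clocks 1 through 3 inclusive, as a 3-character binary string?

reg_0 = 0xD8A
clock 1: out=0, reg = 0x6C5
clock 2: out=1, reg = 0xB62
clock 3: out=0, reg = 0x5B1

010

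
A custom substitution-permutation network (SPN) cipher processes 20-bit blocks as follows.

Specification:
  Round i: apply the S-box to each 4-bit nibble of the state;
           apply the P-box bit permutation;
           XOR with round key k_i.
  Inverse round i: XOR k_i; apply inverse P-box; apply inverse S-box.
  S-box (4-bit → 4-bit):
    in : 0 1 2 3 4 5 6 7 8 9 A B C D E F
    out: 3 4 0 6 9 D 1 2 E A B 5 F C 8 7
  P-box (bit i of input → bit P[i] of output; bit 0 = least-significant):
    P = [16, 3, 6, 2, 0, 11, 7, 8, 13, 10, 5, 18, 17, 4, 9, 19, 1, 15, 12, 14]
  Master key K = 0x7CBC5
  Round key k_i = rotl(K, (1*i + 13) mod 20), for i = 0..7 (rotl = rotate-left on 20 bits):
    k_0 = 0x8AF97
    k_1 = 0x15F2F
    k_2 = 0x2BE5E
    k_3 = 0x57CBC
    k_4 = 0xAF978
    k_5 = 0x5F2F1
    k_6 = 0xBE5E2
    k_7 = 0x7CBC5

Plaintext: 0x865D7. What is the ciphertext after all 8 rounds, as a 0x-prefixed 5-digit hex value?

0x8D893

s_0 = plaintext = 0x865D7
s_1 = Round(s_0, k_0) = 0xE5E3F
s_2 = Round(s_1, k_1) = 0xE15E7
s_3 = Round(s_2, k_2) = 0x6DD76
s_4 = Round(s_3, k_3) = 0x8769E
s_5 = Round(s_4, k_4) = 0xA006C
s_6 = Round(s_5, k_5) = 0x616AE
s_7 = Round(s_6, k_6) = 0xBCEE5
s_8 = Round(s_7, k_7) = 0x8D893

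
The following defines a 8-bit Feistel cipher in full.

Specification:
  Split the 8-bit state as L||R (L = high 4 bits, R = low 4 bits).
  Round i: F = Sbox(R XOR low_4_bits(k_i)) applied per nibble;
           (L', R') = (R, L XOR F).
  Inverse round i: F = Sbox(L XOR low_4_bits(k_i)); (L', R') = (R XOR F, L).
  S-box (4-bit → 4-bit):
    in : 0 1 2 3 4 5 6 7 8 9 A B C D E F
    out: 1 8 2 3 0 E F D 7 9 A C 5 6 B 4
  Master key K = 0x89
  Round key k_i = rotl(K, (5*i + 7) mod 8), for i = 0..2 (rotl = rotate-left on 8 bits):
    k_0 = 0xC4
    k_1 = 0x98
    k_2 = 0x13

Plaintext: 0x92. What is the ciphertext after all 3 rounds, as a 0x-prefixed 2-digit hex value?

0x9C

s_0 = plaintext = 0x92
s_1 = Round(s_0, k_0) = 0x26
s_2 = Round(s_1, k_1) = 0x69
s_3 = Round(s_2, k_2) = 0x9C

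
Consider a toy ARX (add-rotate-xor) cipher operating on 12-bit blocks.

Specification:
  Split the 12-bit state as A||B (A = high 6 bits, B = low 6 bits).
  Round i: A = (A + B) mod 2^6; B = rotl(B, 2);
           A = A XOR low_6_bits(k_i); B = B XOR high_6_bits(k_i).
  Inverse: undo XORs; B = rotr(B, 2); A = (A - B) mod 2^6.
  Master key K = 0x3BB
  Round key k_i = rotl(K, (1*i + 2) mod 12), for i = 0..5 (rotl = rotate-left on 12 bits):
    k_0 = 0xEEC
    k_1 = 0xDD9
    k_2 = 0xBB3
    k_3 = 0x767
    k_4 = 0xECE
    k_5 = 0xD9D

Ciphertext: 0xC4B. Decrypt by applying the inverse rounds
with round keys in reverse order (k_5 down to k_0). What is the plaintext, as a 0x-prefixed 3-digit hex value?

0xBCA

s_0 = ciphertext = 0xC4B
s_1 = InvRound(s_0, k_5) = 0x35F
s_2 = InvRound(s_1, k_4) = 0xE89
s_3 = InvRound(s_2, k_3) = 0x605
s_4 = InvRound(s_3, k_2) = 0xC7A
s_5 = InvRound(s_4, k_1) = 0x553
s_6 = InvRound(s_5, k_0) = 0xBCA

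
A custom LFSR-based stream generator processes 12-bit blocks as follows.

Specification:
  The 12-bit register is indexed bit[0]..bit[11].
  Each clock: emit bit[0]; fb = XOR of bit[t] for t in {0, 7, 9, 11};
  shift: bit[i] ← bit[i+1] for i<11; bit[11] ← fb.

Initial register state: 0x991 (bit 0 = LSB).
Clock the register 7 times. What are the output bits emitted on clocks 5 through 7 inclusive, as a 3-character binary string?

100

reg_0 = 0x991
clock 1: out=1, reg = 0xCC8
clock 2: out=0, reg = 0x664
clock 3: out=0, reg = 0xB32
clock 4: out=0, reg = 0x599
clock 5: out=1, reg = 0x2CC
clock 6: out=0, reg = 0x166
clock 7: out=0, reg = 0x0B3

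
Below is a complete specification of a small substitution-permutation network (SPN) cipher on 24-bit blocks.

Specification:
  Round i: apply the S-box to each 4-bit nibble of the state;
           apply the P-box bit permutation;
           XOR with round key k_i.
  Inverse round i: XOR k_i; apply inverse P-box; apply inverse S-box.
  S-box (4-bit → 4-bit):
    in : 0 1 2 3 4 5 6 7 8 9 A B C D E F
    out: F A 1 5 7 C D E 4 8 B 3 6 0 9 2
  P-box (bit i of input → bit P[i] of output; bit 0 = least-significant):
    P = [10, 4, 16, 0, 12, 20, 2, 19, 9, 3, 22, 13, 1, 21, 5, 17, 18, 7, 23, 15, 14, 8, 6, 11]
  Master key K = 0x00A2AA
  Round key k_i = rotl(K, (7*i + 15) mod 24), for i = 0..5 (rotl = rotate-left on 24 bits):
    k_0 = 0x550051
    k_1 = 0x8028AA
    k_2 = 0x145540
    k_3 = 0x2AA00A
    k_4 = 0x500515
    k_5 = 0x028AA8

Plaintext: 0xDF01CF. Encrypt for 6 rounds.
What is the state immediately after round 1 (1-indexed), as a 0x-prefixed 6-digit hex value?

s_0 = plaintext = 0xDF01CF
s_1 = Round(s_0, k_0) = 0x6720EF
s_2 = Round(s_1, k_1) = 0x48D270
s_3 = Round(s_2, k_2) = 0x8D1215
s_4 = Round(s_3, k_3) = 0x11A24B
s_5 = Round(s_4, k_4) = 0x629A83
s_6 = Round(s_5, k_5) = 0x05E4E4

0x6720EF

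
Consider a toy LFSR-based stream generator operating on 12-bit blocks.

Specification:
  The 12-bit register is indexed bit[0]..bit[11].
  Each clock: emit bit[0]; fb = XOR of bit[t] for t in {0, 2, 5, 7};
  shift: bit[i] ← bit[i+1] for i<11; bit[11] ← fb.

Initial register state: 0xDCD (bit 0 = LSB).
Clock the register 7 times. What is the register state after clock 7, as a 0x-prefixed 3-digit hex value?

reg_0 = 0xDCD
clock 1: out=1, reg = 0xEE6
clock 2: out=0, reg = 0xF73
clock 3: out=1, reg = 0x7B9
clock 4: out=1, reg = 0xBDC
clock 5: out=0, reg = 0x5EE
clock 6: out=0, reg = 0xAF7
clock 7: out=1, reg = 0x57B

0x57B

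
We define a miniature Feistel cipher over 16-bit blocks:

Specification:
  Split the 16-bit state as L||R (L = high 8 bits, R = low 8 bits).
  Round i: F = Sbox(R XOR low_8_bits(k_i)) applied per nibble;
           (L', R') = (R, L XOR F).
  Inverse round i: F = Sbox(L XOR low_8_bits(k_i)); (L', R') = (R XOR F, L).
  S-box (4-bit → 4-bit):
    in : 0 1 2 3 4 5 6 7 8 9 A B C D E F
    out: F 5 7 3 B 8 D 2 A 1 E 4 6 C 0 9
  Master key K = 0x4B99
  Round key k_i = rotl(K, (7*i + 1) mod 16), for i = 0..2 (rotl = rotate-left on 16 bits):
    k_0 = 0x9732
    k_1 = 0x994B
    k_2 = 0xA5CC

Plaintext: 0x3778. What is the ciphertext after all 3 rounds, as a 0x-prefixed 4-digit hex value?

s_0 = plaintext = 0x3778
s_1 = Round(s_0, k_0) = 0x7889
s_2 = Round(s_1, k_1) = 0x891F
s_3 = Round(s_2, k_2) = 0x1F4A

0x1F4A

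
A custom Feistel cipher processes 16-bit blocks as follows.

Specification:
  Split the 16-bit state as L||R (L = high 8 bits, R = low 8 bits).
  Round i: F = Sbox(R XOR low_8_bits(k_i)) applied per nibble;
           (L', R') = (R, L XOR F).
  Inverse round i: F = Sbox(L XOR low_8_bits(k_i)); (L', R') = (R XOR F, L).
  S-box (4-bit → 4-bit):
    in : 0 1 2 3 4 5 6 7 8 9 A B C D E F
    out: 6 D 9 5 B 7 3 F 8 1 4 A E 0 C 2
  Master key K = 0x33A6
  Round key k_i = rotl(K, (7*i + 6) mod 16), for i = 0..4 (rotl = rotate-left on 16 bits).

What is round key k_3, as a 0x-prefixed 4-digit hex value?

K = 0x33A6
k_0 = rotl(K, (7*0+6) mod 16) = rotl(K, 6) = 0xE98C
k_1 = rotl(K, (7*1+6) mod 16) = rotl(K, 13) = 0xC674
k_2 = rotl(K, (7*2+6) mod 16) = rotl(K, 4) = 0x3A63
k_3 = rotl(K, (7*3+6) mod 16) = rotl(K, 11) = 0x319D

0x319D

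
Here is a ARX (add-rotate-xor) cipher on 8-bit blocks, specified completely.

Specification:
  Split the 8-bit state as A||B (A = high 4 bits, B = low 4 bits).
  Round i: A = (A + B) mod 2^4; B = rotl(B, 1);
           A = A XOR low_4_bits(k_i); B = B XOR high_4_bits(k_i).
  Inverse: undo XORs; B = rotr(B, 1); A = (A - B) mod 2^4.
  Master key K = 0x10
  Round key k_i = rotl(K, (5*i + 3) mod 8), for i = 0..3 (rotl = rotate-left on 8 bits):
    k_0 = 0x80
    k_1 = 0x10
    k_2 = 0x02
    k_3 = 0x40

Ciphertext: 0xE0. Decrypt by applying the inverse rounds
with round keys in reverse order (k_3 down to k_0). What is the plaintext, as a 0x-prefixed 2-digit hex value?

s_0 = ciphertext = 0xE0
s_1 = InvRound(s_0, k_3) = 0xC2
s_2 = InvRound(s_1, k_2) = 0xD1
s_3 = InvRound(s_2, k_1) = 0xD0
s_4 = InvRound(s_3, k_0) = 0x94

0x94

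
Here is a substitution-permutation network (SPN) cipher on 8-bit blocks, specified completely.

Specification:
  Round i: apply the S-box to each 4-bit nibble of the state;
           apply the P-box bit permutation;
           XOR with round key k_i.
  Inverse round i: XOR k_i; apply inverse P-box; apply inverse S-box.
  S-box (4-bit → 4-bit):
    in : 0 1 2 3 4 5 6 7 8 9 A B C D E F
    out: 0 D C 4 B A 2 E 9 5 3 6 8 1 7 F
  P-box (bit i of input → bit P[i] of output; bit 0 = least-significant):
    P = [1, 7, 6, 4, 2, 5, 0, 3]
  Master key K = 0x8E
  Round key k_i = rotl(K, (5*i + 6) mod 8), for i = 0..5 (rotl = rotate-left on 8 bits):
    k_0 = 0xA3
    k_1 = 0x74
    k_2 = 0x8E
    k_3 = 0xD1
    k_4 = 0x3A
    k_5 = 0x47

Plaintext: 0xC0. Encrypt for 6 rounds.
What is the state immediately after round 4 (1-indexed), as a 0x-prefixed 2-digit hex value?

s_0 = plaintext = 0xC0
s_1 = Round(s_0, k_0) = 0xAB
s_2 = Round(s_1, k_1) = 0x90
s_3 = Round(s_2, k_2) = 0x8B
s_4 = Round(s_3, k_3) = 0x1D
s_5 = Round(s_4, k_4) = 0x35
s_6 = Round(s_5, k_5) = 0xD6

0x1D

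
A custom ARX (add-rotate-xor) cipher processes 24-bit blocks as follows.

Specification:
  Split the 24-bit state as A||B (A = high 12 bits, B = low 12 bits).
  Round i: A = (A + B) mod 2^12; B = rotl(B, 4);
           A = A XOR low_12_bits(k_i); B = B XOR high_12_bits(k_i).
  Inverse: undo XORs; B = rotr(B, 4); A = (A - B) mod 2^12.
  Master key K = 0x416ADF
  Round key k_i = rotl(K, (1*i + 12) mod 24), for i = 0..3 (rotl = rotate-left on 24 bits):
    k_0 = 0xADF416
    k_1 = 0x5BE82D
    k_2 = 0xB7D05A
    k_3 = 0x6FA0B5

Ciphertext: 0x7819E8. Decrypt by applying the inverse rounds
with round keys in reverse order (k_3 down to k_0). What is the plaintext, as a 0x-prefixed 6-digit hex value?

s_0 = ciphertext = 0x7819E8
s_1 = InvRound(s_0, k_3) = 0x4432F1
s_2 = InvRound(s_1, k_2) = 0x781C98
s_3 = InvRound(s_2, k_1) = 0x91A692
s_4 = InvRound(s_3, k_0) = 0xF48DC4

0xF48DC4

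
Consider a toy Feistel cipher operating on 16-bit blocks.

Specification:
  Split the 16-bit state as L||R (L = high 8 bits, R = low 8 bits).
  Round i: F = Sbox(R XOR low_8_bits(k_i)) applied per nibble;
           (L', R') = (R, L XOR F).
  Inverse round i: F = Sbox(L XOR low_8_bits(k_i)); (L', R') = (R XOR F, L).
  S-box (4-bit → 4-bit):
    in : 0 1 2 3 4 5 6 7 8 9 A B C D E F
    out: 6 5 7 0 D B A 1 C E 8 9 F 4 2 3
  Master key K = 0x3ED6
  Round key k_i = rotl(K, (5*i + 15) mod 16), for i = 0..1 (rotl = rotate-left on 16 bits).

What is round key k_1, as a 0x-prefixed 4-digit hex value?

K = 0x3ED6
k_0 = rotl(K, (5*0+15) mod 16) = rotl(K, 15) = 0x1F6B
k_1 = rotl(K, (5*1+15) mod 16) = rotl(K, 4) = 0xED63

0xED63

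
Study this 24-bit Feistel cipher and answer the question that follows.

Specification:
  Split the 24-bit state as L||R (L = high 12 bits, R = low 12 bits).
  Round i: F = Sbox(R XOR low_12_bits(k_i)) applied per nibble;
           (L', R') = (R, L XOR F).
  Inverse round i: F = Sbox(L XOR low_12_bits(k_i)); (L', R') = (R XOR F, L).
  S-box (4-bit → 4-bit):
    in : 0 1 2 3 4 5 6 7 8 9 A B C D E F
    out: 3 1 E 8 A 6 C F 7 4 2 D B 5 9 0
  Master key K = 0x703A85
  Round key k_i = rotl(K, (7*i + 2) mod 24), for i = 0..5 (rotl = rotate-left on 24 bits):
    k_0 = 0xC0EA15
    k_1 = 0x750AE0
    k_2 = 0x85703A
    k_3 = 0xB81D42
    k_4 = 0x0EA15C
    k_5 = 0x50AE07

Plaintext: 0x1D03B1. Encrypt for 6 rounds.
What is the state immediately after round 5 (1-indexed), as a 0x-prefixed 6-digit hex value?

0x0A8CB4

s_0 = plaintext = 0x1D03B1
s_1 = Round(s_0, k_0) = 0x3B15FA
s_2 = Round(s_1, k_1) = 0x5FA3A3
s_3 = Round(s_2, k_2) = 0x3A3DBE
s_4 = Round(s_3, k_3) = 0xDBE0A8
s_5 = Round(s_4, k_4) = 0x0A8CB4
s_6 = Round(s_5, k_5) = 0xCB4E70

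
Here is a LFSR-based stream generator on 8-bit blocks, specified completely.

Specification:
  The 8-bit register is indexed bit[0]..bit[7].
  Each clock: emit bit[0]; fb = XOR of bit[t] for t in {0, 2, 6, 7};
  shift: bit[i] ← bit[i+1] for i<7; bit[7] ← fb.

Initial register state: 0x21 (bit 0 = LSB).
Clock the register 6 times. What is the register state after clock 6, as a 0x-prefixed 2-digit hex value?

0x8C

reg_0 = 0x21
clock 1: out=1, reg = 0x90
clock 2: out=0, reg = 0xC8
clock 3: out=0, reg = 0x64
clock 4: out=0, reg = 0x32
clock 5: out=0, reg = 0x19
clock 6: out=1, reg = 0x8C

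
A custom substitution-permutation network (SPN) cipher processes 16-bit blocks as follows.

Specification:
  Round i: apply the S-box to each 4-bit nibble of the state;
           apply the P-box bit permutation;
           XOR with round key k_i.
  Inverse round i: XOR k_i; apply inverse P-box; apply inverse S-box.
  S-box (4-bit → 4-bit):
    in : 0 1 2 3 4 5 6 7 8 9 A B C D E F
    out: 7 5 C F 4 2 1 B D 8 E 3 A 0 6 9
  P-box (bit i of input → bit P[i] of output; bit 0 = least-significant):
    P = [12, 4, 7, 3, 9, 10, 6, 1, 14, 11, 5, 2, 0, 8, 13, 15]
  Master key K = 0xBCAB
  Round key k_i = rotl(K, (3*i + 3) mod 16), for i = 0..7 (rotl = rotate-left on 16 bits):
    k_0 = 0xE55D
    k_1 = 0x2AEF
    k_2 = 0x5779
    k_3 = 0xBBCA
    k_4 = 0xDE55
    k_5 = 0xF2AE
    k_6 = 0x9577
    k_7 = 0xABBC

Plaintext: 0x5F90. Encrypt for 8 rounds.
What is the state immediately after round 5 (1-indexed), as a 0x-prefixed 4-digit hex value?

s_0 = plaintext = 0x5F90
s_1 = Round(s_0, k_0) = 0xB4CB
s_2 = Round(s_1, k_1) = 0x3FDC
s_3 = Round(s_2, k_2) = 0xB664
s_4 = Round(s_3, k_3) = 0xF84B
s_5 = Round(s_4, k_4) = 0x0E20
s_6 = Round(s_5, k_5) = 0xCB5D
s_7 = Round(s_6, k_6) = 0x5877
s_8 = Round(s_7, k_7) = 0xFC82

0x0E20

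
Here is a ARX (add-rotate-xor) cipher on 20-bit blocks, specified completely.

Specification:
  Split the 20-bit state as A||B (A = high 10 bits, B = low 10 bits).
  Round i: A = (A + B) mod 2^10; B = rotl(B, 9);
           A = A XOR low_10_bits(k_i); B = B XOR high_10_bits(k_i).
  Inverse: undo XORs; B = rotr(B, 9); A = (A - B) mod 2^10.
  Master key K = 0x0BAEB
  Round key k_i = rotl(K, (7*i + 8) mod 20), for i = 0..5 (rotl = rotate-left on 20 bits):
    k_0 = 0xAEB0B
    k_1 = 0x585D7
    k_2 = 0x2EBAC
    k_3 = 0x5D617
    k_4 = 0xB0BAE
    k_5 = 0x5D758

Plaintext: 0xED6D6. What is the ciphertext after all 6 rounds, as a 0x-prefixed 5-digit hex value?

0x0B636

s_0 = plaintext = 0xED6D6
s_1 = Round(s_0, k_0) = 0x603D1
s_2 = Round(s_1, k_1) = 0x21A89
s_3 = Round(s_2, k_2) = 0x28FFE
s_4 = Round(s_3, k_3) = 0xAD88A
s_5 = Round(s_4, k_4) = 0x3BA87
s_6 = Round(s_5, k_5) = 0x0B636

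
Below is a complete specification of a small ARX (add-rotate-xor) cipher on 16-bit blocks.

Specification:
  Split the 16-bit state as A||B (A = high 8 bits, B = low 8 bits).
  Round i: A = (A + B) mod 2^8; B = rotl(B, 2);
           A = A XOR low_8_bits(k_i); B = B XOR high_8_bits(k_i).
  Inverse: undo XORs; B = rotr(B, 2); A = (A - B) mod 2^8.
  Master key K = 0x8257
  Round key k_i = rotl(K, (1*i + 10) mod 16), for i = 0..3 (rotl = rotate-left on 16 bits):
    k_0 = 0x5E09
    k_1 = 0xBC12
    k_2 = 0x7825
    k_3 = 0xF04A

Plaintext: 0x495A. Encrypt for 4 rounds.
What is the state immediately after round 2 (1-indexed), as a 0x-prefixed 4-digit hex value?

0xF360

s_0 = plaintext = 0x495A
s_1 = Round(s_0, k_0) = 0xAA37
s_2 = Round(s_1, k_1) = 0xF360
s_3 = Round(s_2, k_2) = 0x76F9
s_4 = Round(s_3, k_3) = 0x2517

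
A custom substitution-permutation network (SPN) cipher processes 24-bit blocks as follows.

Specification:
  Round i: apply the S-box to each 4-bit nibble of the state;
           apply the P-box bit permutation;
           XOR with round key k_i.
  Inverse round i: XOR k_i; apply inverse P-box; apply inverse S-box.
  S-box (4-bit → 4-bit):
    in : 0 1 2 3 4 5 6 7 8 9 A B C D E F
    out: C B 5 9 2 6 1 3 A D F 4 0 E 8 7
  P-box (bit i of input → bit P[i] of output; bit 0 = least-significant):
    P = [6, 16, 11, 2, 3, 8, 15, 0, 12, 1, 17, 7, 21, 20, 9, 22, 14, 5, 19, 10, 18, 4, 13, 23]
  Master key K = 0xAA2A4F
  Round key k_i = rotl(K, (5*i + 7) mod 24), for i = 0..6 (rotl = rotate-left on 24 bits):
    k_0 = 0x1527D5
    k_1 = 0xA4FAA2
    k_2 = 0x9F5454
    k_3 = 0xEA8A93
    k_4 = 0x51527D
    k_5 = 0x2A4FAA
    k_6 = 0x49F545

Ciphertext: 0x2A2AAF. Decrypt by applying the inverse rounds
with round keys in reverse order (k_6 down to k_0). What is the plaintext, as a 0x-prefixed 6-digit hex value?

s_0 = ciphertext = 0x2A2AAF
s_1 = InvRound(s_0, k_6) = 0xC19AFF
s_2 = InvRound(s_1, k_5) = 0x8932D1
s_3 = InvRound(s_2, k_4) = 0x0F8E6E
s_4 = InvRound(s_3, k_3) = 0x183E31
s_5 = InvRound(s_4, k_2) = 0x97BBEA
s_6 = InvRound(s_5, k_1) = 0xC67B77
s_7 = InvRound(s_6, k_0) = 0xE18AC5

0xE18AC5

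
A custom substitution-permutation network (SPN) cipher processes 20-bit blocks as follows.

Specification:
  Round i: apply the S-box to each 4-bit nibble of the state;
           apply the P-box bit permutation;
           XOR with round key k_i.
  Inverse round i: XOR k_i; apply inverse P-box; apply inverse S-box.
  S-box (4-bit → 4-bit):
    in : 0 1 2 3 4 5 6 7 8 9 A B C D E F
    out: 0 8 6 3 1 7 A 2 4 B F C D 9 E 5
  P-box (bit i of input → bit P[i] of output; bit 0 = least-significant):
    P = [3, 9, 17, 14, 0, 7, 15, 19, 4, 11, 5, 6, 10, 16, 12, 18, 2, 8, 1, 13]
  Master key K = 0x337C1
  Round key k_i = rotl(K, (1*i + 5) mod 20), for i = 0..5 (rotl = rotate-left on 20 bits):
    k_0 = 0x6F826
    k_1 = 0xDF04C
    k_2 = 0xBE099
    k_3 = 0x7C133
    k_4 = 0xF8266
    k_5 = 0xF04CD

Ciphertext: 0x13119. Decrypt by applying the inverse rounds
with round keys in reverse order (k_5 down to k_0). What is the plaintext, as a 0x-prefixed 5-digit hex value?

s_0 = ciphertext = 0x13119
s_1 = InvRound(s_0, k_5) = 0x9CD68
s_2 = InvRound(s_1, k_4) = 0x5D70A
s_3 = InvRound(s_2, k_3) = 0x0FF45
s_4 = InvRound(s_3, k_2) = 0x35965
s_5 = InvRound(s_4, k_1) = 0x612CF
s_6 = InvRound(s_5, k_0) = 0x10E59

0x10E59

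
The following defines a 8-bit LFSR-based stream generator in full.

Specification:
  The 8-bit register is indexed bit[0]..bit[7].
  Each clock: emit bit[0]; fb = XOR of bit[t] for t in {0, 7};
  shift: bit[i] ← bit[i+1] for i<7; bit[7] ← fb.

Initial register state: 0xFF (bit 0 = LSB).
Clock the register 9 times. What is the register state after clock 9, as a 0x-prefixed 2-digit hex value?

reg_0 = 0xFF
clock 1: out=1, reg = 0x7F
clock 2: out=1, reg = 0xBF
clock 3: out=1, reg = 0x5F
clock 4: out=1, reg = 0xAF
clock 5: out=1, reg = 0x57
clock 6: out=1, reg = 0xAB
clock 7: out=1, reg = 0x55
clock 8: out=1, reg = 0xAA
clock 9: out=0, reg = 0xD5

0xD5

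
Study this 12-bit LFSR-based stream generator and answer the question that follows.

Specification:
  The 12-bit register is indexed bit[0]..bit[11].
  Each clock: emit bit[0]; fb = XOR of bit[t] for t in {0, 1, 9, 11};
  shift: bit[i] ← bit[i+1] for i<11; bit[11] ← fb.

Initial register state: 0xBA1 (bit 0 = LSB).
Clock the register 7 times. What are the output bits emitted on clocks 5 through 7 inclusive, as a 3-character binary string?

010

reg_0 = 0xBA1
clock 1: out=1, reg = 0xDD0
clock 2: out=0, reg = 0xEE8
clock 3: out=0, reg = 0x774
clock 4: out=0, reg = 0xBBA
clock 5: out=0, reg = 0xDDD
clock 6: out=1, reg = 0x6EE
clock 7: out=0, reg = 0x377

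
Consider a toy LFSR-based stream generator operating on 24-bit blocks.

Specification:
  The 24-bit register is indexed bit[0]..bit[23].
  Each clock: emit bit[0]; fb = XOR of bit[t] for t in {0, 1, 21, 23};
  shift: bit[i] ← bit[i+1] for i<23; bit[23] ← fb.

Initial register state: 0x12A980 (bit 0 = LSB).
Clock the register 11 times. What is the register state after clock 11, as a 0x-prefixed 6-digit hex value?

reg_0 = 0x12A980
clock 1: out=0, reg = 0x0954C0
clock 2: out=0, reg = 0x04AA60
clock 3: out=0, reg = 0x025530
clock 4: out=0, reg = 0x012A98
clock 5: out=0, reg = 0x00954C
clock 6: out=0, reg = 0x004AA6
clock 7: out=0, reg = 0x802553
clock 8: out=1, reg = 0xC012A9
clock 9: out=1, reg = 0x600954
clock 10: out=0, reg = 0xB004AA
clock 11: out=0, reg = 0xD80255

0xD80255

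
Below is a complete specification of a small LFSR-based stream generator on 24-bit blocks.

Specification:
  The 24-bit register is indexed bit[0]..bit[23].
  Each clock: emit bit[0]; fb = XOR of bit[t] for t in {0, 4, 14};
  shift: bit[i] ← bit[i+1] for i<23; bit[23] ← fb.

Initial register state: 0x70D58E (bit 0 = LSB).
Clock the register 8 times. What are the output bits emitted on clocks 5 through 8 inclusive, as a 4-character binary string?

0001

reg_0 = 0x70D58E
clock 1: out=0, reg = 0xB86AC7
clock 2: out=1, reg = 0x5C3563
clock 3: out=1, reg = 0xAE1AB1
clock 4: out=1, reg = 0x570D58
clock 5: out=0, reg = 0xAB86AC
clock 6: out=0, reg = 0x55C356
clock 7: out=0, reg = 0x2AE1AB
clock 8: out=1, reg = 0x1570D5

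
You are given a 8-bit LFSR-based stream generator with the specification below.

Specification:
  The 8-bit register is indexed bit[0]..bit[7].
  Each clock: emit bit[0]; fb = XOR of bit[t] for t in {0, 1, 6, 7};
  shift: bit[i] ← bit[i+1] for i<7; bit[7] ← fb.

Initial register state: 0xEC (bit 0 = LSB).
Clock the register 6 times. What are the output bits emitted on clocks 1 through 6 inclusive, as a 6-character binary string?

reg_0 = 0xEC
clock 1: out=0, reg = 0x76
clock 2: out=0, reg = 0x3B
clock 3: out=1, reg = 0x1D
clock 4: out=1, reg = 0x8E
clock 5: out=0, reg = 0x47
clock 6: out=1, reg = 0xA3

001101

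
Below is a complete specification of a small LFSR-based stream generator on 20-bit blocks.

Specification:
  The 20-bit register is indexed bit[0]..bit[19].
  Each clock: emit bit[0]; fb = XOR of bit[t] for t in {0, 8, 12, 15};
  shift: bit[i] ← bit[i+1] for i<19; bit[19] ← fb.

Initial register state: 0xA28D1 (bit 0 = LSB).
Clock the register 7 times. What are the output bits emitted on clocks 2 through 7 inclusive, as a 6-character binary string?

000101

reg_0 = 0xA28D1
clock 1: out=1, reg = 0xD1468
clock 2: out=0, reg = 0xE8A34
clock 3: out=0, reg = 0xF451A
clock 4: out=0, reg = 0xFA28D
clock 5: out=1, reg = 0x7D146
clock 6: out=0, reg = 0xBE8A3
clock 7: out=1, reg = 0x5F451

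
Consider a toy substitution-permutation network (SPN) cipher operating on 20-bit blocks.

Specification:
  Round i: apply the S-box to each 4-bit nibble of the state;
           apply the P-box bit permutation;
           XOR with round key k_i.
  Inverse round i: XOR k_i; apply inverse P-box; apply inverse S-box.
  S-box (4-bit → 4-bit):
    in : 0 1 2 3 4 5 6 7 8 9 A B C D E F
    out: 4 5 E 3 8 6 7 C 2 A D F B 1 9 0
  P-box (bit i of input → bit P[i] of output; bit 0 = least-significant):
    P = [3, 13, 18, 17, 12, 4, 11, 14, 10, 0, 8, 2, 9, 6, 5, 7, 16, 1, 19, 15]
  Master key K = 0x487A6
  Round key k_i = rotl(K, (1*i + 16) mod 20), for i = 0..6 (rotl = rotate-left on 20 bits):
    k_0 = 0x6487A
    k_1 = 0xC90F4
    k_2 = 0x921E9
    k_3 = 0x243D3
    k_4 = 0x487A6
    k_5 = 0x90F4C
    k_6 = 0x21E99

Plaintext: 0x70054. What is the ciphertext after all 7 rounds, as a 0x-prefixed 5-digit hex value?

s_0 = plaintext = 0x70054
s_1 = Round(s_0, k_0) = 0xCC14A
s_2 = Round(s_1, k_1) = 0xB573E
s_3 = Round(s_2, k_2) = 0x2B097
s_4 = Round(s_3, k_3) = 0xC8021
s_5 = Round(s_4, k_4) = 0x14EFC
s_6 = Round(s_5, k_5) = 0x22BC0
s_7 = Round(s_6, k_6) = 0xECB6E

0xECB6E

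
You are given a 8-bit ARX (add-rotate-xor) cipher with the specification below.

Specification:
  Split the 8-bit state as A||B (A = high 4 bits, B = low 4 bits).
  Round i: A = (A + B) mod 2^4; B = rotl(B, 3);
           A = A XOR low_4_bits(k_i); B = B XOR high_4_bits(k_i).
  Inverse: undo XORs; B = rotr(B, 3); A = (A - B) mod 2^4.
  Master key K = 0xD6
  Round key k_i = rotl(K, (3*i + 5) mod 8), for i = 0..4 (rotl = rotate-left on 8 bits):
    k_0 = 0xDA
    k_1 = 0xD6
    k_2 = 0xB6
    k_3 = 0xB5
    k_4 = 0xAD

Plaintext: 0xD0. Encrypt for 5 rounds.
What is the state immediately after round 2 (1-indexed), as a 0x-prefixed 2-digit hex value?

0x23

s_0 = plaintext = 0xD0
s_1 = Round(s_0, k_0) = 0x7D
s_2 = Round(s_1, k_1) = 0x23
s_3 = Round(s_2, k_2) = 0x32
s_4 = Round(s_3, k_3) = 0x0A
s_5 = Round(s_4, k_4) = 0x7F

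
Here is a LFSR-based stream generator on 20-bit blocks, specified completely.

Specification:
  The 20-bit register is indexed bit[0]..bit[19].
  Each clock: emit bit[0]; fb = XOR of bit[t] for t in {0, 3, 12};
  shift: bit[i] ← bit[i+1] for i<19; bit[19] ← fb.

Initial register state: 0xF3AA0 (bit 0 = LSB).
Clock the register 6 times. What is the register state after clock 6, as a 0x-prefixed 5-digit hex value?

0x1FCEA

reg_0 = 0xF3AA0
clock 1: out=0, reg = 0xF9D50
clock 2: out=0, reg = 0xFCEA8
clock 3: out=0, reg = 0xFE754
clock 4: out=0, reg = 0x7F3AA
clock 5: out=0, reg = 0x3F9D5
clock 6: out=1, reg = 0x1FCEA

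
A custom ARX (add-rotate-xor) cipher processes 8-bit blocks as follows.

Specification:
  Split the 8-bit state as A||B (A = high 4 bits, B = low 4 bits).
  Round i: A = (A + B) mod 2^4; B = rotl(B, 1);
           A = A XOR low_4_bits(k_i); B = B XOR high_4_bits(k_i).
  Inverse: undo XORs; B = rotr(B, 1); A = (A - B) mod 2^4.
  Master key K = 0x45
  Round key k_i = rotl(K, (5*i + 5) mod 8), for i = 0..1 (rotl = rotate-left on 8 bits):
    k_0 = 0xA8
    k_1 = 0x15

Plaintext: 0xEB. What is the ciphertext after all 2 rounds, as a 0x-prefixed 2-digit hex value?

0xBA

s_0 = plaintext = 0xEB
s_1 = Round(s_0, k_0) = 0x1D
s_2 = Round(s_1, k_1) = 0xBA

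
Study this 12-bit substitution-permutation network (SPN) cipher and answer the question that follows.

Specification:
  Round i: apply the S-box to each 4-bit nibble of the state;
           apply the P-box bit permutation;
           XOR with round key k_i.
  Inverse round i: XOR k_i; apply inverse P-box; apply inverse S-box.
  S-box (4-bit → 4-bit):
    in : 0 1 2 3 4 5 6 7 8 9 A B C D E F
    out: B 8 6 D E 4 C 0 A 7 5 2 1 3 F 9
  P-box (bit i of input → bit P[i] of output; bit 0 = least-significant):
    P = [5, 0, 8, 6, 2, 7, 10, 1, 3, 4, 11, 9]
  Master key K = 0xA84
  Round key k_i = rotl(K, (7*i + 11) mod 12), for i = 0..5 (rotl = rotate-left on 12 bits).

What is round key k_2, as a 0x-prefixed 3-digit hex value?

0x509

K = 0xA84
k_0 = rotl(K, (7*0+11) mod 12) = rotl(K, 11) = 0x542
k_1 = rotl(K, (7*1+11) mod 12) = rotl(K, 6) = 0x12A
k_2 = rotl(K, (7*2+11) mod 12) = rotl(K, 1) = 0x509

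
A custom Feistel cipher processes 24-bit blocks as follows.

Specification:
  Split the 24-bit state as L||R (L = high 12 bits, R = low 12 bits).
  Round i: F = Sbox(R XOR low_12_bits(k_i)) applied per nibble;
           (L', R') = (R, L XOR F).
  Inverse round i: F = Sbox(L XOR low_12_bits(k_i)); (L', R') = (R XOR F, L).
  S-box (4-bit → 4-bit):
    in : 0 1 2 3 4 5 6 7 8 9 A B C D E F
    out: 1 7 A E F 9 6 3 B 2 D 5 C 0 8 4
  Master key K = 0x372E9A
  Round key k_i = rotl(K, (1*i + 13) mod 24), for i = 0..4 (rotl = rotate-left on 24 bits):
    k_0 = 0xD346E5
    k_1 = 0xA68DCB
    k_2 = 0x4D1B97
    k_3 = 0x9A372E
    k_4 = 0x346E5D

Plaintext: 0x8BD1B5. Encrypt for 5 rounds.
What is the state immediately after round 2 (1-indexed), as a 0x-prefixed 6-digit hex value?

0xB2C736

s_0 = plaintext = 0x8BD1B5
s_1 = Round(s_0, k_0) = 0x1B5B2C
s_2 = Round(s_1, k_1) = 0xB2C736
s_3 = Round(s_2, k_2) = 0x7367FB
s_4 = Round(s_3, k_3) = 0x7FB63F
s_5 = Round(s_4, k_4) = 0x63FC91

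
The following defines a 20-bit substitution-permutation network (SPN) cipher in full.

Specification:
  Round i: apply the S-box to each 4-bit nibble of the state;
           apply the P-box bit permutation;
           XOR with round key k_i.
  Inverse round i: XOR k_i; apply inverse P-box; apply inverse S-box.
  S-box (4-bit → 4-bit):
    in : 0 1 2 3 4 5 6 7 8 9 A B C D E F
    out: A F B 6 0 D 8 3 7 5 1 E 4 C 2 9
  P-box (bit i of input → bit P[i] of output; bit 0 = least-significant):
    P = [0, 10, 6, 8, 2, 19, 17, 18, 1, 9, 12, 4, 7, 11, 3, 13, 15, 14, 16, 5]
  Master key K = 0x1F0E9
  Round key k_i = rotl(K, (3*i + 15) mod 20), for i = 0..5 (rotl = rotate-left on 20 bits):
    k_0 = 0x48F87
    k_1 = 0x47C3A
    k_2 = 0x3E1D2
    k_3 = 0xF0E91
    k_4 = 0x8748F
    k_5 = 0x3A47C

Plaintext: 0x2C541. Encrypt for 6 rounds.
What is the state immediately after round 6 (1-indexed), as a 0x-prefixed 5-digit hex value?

0x9AEF2

s_0 = plaintext = 0x2C541
s_1 = Round(s_0, k_0) = 0x45AFC
s_2 = Round(s_1, k_1) = 0x05CF4
s_3 = Round(s_2, k_2) = 0x7917E
s_4 = Round(s_3, k_3) = 0x7D80F
s_5 = Round(s_4, k_4) = 0x48784
s_6 = Round(s_5, k_5) = 0x9AEF2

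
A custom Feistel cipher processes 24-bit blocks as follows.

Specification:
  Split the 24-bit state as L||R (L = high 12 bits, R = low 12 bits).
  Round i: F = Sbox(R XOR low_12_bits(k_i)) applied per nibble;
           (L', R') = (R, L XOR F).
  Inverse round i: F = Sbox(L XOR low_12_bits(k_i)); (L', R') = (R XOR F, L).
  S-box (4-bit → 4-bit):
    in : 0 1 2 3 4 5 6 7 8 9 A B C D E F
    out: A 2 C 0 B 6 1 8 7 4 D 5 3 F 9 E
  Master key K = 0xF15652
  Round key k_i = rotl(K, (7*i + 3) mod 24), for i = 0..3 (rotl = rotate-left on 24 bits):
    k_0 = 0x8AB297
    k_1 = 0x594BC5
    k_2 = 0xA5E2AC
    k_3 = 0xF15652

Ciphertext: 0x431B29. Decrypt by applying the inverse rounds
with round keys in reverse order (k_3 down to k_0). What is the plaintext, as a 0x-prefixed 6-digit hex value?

0x09B365

s_0 = ciphertext = 0x431B29
s_1 = InvRound(s_0, k_3) = 0x739431
s_2 = InvRound(s_1, k_2) = 0x277739
s_3 = InvRound(s_2, k_1) = 0x365277
s_4 = InvRound(s_3, k_0) = 0x09B365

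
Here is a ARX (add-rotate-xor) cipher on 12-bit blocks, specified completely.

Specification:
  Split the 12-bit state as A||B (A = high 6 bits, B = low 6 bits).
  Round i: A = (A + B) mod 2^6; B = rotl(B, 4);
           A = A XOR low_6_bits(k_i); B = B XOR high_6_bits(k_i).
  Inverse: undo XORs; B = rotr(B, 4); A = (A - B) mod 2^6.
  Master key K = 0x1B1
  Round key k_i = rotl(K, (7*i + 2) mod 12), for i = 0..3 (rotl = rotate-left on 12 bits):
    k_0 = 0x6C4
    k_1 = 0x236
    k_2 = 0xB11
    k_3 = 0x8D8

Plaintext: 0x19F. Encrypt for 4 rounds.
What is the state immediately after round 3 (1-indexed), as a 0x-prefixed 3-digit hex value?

s_0 = plaintext = 0x19F
s_1 = Round(s_0, k_0) = 0x86C
s_2 = Round(s_1, k_1) = 0xEC3
s_3 = Round(s_2, k_2) = 0xBDC
s_4 = Round(s_3, k_3) = 0x4E4

0xBDC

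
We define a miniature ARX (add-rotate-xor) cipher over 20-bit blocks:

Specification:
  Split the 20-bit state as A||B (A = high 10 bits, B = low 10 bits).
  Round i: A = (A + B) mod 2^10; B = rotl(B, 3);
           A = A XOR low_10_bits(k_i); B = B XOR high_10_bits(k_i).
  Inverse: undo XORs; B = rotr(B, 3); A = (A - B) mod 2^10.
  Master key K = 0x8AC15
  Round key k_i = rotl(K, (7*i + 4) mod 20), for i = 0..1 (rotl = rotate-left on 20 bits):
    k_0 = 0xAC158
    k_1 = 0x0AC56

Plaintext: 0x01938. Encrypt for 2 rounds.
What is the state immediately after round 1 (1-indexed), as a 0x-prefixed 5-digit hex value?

0x19B72

s_0 = plaintext = 0x01938
s_1 = Round(s_0, k_0) = 0x19B72
s_2 = Round(s_1, k_1) = 0xE3BBD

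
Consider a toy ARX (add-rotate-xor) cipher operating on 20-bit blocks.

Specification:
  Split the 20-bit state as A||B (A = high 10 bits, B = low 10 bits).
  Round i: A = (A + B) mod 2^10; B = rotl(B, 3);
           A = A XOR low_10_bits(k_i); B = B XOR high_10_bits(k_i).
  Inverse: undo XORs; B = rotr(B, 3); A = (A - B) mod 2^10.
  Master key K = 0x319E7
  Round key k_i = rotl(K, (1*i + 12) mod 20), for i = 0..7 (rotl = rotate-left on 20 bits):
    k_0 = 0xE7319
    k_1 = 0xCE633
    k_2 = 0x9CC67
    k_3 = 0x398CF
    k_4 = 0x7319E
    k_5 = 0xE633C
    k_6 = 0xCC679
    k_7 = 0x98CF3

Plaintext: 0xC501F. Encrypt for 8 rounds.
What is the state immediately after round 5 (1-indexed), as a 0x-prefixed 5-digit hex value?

0x36815

s_0 = plaintext = 0xC501F
s_1 = Round(s_0, k_0) = 0x0AB64
s_2 = Round(s_1, k_1) = 0x6F41F
s_3 = Round(s_2, k_2) = 0x6EE8B
s_4 = Round(s_3, k_3) = 0x224BB
s_5 = Round(s_4, k_4) = 0x36815
s_6 = Round(s_5, k_5) = 0xF4F30
s_7 = Round(s_6, k_6) = 0x5EAB7
s_8 = Round(s_7, k_7) = 0x30BDE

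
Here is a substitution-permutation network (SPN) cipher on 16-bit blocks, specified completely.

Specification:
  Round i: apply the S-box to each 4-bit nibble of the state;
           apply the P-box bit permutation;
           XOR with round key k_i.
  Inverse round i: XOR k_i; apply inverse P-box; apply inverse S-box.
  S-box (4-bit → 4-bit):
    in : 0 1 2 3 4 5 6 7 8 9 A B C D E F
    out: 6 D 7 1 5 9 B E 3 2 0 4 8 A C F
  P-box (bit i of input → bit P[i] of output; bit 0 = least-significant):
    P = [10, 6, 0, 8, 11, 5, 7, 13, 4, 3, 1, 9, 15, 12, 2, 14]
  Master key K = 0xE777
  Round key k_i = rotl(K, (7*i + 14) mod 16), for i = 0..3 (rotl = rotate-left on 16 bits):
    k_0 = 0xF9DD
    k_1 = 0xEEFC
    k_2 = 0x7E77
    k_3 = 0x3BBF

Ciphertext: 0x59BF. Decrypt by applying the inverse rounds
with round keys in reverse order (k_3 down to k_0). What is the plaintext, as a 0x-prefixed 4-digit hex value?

0x11EA

s_0 = ciphertext = 0x59BF
s_1 = InvRound(s_0, k_3) = 0xCCCA
s_2 = InvRound(s_1, k_2) = 0x267B
s_3 = InvRound(s_2, k_1) = 0x1B4B
s_4 = InvRound(s_3, k_0) = 0x11EA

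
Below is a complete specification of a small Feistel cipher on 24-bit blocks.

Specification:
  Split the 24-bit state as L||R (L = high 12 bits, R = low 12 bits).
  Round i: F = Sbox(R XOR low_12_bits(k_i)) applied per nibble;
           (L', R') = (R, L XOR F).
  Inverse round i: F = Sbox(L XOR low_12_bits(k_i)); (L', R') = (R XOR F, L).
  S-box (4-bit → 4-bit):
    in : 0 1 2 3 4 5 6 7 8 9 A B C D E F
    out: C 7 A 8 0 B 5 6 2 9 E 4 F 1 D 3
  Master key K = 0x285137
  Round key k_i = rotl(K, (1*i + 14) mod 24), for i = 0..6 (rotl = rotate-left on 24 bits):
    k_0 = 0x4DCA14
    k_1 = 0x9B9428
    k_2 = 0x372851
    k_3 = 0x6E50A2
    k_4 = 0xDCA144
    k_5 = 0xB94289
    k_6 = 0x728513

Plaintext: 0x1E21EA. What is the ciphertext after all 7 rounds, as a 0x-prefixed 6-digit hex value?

s_0 = plaintext = 0x1E21EA
s_1 = Round(s_0, k_0) = 0x1EA5DF
s_2 = Round(s_1, k_1) = 0x5DF6DC
s_3 = Round(s_2, k_2) = 0x6DC8FE
s_4 = Round(s_3, k_3) = 0x8FE463
s_5 = Round(s_4, k_4) = 0x463358
s_6 = Round(s_5, k_5) = 0x358374
s_7 = Round(s_6, k_6) = 0x37460E

0x37460E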